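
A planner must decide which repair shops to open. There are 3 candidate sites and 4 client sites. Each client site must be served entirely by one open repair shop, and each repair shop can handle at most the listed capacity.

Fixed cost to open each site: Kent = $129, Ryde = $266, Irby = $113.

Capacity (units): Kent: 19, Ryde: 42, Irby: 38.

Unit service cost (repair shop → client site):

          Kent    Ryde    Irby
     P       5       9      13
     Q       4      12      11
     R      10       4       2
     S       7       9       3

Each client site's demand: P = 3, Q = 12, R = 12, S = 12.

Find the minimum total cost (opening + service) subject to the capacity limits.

Open {Kent, Irby}: P→Kent 5·3=15, Q→Kent 4·12=48, R→Irby 2·12=24, S→Irby 3·12=36.
Loads: Kent carries 15/19, Irby carries 24/38. Service 123; fixed 242; total 365.
Next best feasible plan costs 389.

Minimum total cost: 365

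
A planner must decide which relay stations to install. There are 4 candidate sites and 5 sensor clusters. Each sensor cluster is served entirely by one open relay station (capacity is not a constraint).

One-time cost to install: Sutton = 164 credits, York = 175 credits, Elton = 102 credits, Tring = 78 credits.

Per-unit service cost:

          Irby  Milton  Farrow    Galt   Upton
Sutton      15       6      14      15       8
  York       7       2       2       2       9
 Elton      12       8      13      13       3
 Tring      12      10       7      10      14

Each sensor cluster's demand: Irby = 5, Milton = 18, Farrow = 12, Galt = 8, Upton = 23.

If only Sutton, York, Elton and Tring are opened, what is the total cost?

Total cost: 699

Each sensor cluster is assigned to its cheapest site among the open ones.
{Sutton, York, Elton, Tring}: Irby→York 7·5=35, Milton→York 2·18=36, Farrow→York 2·12=24, Galt→York 2·8=16, Upton→Elton 3·23=69. Service 180; fixed 519; total 699.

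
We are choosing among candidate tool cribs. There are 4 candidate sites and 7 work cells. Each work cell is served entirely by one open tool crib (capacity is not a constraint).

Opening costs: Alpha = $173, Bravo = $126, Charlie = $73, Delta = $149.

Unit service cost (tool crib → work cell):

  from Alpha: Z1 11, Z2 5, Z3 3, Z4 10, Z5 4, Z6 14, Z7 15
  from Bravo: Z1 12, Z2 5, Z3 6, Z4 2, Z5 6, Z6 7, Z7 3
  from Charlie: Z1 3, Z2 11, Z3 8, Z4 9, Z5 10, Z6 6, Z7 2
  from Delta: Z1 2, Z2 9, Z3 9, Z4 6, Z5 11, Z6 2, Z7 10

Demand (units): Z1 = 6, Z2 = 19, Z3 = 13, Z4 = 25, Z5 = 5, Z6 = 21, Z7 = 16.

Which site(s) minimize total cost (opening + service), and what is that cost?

Open Bravo and Charlie; minimum total cost 628.

For any fixed open set, each work cell goes to its cheapest open site; total = fixed + service.
{Bravo, Charlie}: Z1→Charlie 3·6=18, Z2→Bravo 5·19=95, Z3→Bravo 6·13=78, Z4→Bravo 2·25=50, Z5→Bravo 6·5=30, Z6→Charlie 6·21=126, Z7→Charlie 2·16=32. Service 429; fixed 199; total 628.
{Bravo, Delta}: Z1→Delta 2·6=12, Z2→Bravo 5·19=95, Z3→Bravo 6·13=78, Z4→Bravo 2·25=50, Z5→Bravo 6·5=30, Z6→Delta 2·21=42, Z7→Bravo 3·16=48. Service 355; fixed 275; total 630.
{Bravo}: Z1→Bravo 12·6=72, Z2→Bravo 5·19=95, Z3→Bravo 6·13=78, Z4→Bravo 2·25=50, Z5→Bravo 6·5=30, Z6→Bravo 7·21=147, Z7→Bravo 3·16=48. Service 520; fixed 126; total 646.
{Alpha, Bravo, Charlie, Delta}: service 290 + fixed 521 = 811
(All 15 nonempty subsets were checked; Bravo and Charlie is lowest.)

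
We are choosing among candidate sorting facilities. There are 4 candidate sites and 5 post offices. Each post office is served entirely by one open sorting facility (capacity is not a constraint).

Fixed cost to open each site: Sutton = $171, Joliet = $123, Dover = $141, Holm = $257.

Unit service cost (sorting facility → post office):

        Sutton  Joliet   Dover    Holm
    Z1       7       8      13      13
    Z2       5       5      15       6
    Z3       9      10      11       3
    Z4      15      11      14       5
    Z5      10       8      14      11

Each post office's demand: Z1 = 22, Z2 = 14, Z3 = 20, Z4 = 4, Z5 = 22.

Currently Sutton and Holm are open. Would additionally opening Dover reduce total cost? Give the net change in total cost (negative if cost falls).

Current service cost with {Sutton, Holm}: 524.
Adding Dover: each post office re-picks its cheapest; new service cost 524, saving 0.
Extra fixed cost: 141. Net change = 141 − 0 = 141.
(Totals: 952 → 1093.)

No — net change +141 (cost rises by 141).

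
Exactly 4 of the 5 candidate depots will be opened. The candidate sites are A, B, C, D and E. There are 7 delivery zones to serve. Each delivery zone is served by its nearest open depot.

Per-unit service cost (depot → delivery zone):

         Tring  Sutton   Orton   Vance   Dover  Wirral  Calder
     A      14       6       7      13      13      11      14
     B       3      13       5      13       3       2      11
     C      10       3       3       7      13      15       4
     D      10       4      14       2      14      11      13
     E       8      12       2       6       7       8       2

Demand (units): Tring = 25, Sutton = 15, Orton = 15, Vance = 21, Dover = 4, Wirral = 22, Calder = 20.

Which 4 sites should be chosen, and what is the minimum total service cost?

Choose B, C, D and E; total service cost 288.

With exactly 4 open, each delivery zone uses its cheapest among the chosen.
{B, C, D, E}: Tring→B 3·25=75, Sutton→C 3·15=45, Orton→E 2·15=30, Vance→D 2·21=42, Dover→B 3·4=12, Wirral→B 2·22=44, Calder→E 2·20=40. Service cost 288.
{A, B, D, E}: service cost 303
{A, B, C, D}: service cost 343
Among all 5 size-4 choices, {B, C, D, E} is lowest.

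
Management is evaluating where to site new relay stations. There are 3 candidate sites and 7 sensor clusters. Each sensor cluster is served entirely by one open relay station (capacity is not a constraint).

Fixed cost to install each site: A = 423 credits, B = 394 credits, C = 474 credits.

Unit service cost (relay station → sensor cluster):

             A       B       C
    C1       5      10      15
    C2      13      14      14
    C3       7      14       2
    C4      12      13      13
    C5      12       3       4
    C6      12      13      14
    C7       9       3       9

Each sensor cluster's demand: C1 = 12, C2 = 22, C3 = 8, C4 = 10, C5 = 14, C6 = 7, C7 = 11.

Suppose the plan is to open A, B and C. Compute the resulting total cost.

Total cost: 1932

Each sensor cluster is assigned to its cheapest site among the open ones.
{A, B, C}: C1→A 5·12=60, C2→A 13·22=286, C3→C 2·8=16, C4→A 12·10=120, C5→B 3·14=42, C6→A 12·7=84, C7→B 3·11=33. Service 641; fixed 1291; total 1932.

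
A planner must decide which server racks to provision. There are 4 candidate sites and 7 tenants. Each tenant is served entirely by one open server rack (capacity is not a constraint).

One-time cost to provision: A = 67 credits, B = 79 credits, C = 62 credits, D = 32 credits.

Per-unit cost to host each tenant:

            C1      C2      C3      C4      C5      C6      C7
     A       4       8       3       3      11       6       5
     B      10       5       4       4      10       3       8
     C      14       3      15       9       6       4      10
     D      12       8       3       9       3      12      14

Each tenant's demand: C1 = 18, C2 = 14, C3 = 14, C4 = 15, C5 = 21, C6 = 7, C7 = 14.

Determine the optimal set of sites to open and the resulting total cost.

Open A, C and D; minimum total cost 523.

For any fixed open set, each tenant goes to its cheapest open site; total = fixed + service.
{A, C, D}: C1→A 4·18=72, C2→C 3·14=42, C3→A 3·14=42, C4→A 3·15=45, C5→D 3·21=63, C6→C 4·7=28, C7→A 5·14=70. Service 362; fixed 161; total 523.
{A, D}: service 446 + fixed 99 = 545
{A, C}: service 425 + fixed 129 = 554
{A, B, C, D}: service 355 + fixed 240 = 595
No other subset beats 523.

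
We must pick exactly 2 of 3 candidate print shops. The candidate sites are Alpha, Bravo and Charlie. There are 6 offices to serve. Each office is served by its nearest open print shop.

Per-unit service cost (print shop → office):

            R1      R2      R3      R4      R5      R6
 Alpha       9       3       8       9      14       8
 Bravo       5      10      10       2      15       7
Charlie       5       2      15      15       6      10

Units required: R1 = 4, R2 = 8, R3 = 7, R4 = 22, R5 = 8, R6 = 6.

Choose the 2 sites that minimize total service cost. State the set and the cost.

With exactly 2 open, each office uses its cheapest among the chosen.
{Bravo, Charlie}: R1→Bravo 5·4=20, R2→Charlie 2·8=16, R3→Bravo 10·7=70, R4→Bravo 2·22=44, R5→Charlie 6·8=48, R6→Bravo 7·6=42. Service cost 240.
{Alpha, Bravo}: service cost 298
{Alpha, Charlie}: service cost 386
Among all 3 size-2 choices, {Bravo, Charlie} is lowest.

Choose Bravo and Charlie; total service cost 240.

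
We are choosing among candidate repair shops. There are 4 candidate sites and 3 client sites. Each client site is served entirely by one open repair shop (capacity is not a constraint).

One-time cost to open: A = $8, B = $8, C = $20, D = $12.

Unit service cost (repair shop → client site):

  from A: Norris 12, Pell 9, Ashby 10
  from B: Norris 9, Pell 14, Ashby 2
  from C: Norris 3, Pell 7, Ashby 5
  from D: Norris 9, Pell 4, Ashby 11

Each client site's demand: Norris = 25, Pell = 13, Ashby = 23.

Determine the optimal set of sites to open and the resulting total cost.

For any fixed open set, each client site goes to its cheapest open site; total = fixed + service.
{B, C, D}: Norris→C 3·25=75, Pell→D 4·13=52, Ashby→B 2·23=46. Service 173; fixed 40; total 213.
{A, B, C, D}: Norris→C 3·25=75, Pell→D 4·13=52, Ashby→B 2·23=46. Service 173; fixed 48; total 221.
{B, C}: service 212 + fixed 28 = 240
{A}: service 647 + fixed 8 = 655
No other subset beats 213.

Open B, C and D; minimum total cost 213.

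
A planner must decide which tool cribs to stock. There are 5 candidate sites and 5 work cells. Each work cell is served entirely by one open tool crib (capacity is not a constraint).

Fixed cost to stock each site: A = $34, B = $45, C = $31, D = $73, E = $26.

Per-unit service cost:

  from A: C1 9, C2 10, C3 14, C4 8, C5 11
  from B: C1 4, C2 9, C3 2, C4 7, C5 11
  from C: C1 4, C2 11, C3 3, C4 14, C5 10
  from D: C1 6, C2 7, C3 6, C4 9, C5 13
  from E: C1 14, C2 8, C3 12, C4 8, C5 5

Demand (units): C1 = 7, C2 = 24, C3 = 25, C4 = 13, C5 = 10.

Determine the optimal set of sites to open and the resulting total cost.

Open B and E; minimum total cost 482.

For any fixed open set, each work cell goes to its cheapest open site; total = fixed + service.
{B, E}: C1→B 4·7=28, C2→E 8·24=192, C3→B 2·25=50, C4→B 7·13=91, C5→E 5·10=50. Service 411; fixed 71; total 482.
{C, E}: C1→C 4·7=28, C2→E 8·24=192, C3→C 3·25=75, C4→E 8·13=104, C5→E 5·10=50. Service 449; fixed 57; total 506.
{B, C, E}: C1→B 4·7=28, C2→E 8·24=192, C3→B 2·25=50, C4→B 7·13=91, C5→E 5·10=50. Service 411; fixed 102; total 513.
{A, B, C, D, E}: service 387 + fixed 209 = 596
No other subset beats 482.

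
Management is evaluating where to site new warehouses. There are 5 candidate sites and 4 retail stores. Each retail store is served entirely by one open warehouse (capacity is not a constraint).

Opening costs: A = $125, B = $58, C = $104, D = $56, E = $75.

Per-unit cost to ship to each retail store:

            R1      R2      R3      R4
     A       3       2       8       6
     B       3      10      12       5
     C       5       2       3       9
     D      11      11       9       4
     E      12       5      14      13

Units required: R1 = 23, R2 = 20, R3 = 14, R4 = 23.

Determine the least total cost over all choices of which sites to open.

Minimum total cost: 428

For any fixed open set, each retail store goes to its cheapest open site; total = fixed + service.
{B, C}: R1→B 3·23=69, R2→C 2·20=40, R3→C 3·14=42, R4→B 5·23=115. Service 266; fixed 162; total 428.
{C, D}: R1→C 5·23=115, R2→C 2·20=40, R3→C 3·14=42, R4→D 4·23=92. Service 289; fixed 160; total 449.
{B, C, D}: R1→B 3·23=69, R2→C 2·20=40, R3→C 3·14=42, R4→D 4·23=92. Service 243; fixed 218; total 461.
{A, B, C, D, E}: R1→A 3·23=69, R2→A 2·20=40, R3→C 3·14=42, R4→D 4·23=92. Service 243; fixed 418; total 661.
No other subset beats 428.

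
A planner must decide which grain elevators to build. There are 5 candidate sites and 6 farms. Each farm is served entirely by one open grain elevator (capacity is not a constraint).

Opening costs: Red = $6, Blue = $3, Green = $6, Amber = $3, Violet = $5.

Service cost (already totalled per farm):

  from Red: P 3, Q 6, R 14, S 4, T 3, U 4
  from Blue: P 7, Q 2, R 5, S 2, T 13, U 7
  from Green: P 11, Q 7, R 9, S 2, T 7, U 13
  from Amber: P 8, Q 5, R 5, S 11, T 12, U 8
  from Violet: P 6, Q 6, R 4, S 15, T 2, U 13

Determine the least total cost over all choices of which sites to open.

For any fixed open set, each farm goes to its cheapest open site; total = fixed + service.
{Red, Blue}: P→Red 3, Q→Blue 2, R→Blue 5, S→Blue 2, T→Red 3, U→Red 4. Service 19; fixed 9; total 28.
{Red, Blue, Amber}: P→Red 3, Q→Blue 2, R→Blue 5, S→Blue 2, T→Red 3, U→Red 4. Service 19; fixed 12; total 31.
{Red, Blue, Violet}: service 17 + fixed 14 = 31
{Red, Blue, Green, Amber, Violet}: P→Red 3, Q→Blue 2, R→Violet 4, S→Blue 2, T→Violet 2, U→Red 4. Service 17; fixed 23; total 40.
No other subset beats 28.

Minimum total cost: 28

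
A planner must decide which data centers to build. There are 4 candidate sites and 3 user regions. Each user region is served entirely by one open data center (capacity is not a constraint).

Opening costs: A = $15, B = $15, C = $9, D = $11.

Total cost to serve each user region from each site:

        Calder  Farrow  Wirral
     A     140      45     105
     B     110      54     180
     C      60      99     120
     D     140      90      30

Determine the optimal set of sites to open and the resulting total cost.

For any fixed open set, each user region goes to its cheapest open site; total = fixed + service.
{A, C, D}: Calder→C 60, Farrow→A 45, Wirral→D 30. Service 135; fixed 35; total 170.
{B, C, D}: service 144 + fixed 35 = 179
{A, B, C, D}: service 135 + fixed 50 = 185
{C}: service 279 + fixed 9 = 288
No other subset beats 170.

Open A, C and D; minimum total cost 170.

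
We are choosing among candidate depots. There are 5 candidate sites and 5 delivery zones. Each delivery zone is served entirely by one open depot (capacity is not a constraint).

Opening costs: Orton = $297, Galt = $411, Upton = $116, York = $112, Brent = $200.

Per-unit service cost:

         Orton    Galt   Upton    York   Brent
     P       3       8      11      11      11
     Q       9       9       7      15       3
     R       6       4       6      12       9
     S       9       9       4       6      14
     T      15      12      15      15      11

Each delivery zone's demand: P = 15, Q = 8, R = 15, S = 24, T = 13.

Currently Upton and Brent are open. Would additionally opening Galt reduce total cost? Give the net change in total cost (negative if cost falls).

Current service cost with {Upton, Brent}: 518.
Adding Galt: each delivery zone re-picks its cheapest; new service cost 443, saving 75.
Extra fixed cost: 411. Net change = 411 − 75 = 336.
(Totals: 834 → 1170.)

No — net change +336 (cost rises by 336).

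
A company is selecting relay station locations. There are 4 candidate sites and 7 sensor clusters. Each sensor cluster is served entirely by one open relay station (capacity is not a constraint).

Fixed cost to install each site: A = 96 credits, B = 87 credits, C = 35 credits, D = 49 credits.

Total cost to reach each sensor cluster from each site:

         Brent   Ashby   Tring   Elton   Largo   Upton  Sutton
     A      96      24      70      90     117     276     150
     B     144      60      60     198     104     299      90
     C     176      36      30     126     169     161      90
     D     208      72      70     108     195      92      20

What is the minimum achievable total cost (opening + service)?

Minimum total cost: 649

For any fixed open set, each sensor cluster goes to its cheapest open site; total = fixed + service.
{A, C, D}: Brent→A 96, Ashby→A 24, Tring→C 30, Elton→A 90, Largo→A 117, Upton→D 92, Sutton→D 20. Service 469; fixed 180; total 649.
{A, D}: Brent→A 96, Ashby→A 24, Tring→A 70, Elton→A 90, Largo→A 117, Upton→D 92, Sutton→D 20. Service 509; fixed 145; total 654.
{B, C, D}: Brent→B 144, Ashby→C 36, Tring→C 30, Elton→D 108, Largo→B 104, Upton→D 92, Sutton→D 20. Service 534; fixed 171; total 705.
{A, B, C, D}: Brent→A 96, Ashby→A 24, Tring→C 30, Elton→A 90, Largo→B 104, Upton→D 92, Sutton→D 20. Service 456; fixed 267; total 723.
No other subset beats 649.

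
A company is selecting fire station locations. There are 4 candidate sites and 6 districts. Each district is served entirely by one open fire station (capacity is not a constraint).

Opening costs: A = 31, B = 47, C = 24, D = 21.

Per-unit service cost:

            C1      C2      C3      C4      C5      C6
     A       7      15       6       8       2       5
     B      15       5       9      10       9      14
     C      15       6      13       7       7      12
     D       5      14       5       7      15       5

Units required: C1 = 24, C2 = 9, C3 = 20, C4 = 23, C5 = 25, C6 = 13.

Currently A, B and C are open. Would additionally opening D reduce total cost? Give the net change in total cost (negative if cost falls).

Current service cost with {A, B, C}: 609.
Adding D: each district re-picks its cheapest; new service cost 541, saving 68.
Extra fixed cost: 21. Net change = 21 − 68 = -47.
(Totals: 711 → 664.)

Yes — net change −47 (cost falls by 47).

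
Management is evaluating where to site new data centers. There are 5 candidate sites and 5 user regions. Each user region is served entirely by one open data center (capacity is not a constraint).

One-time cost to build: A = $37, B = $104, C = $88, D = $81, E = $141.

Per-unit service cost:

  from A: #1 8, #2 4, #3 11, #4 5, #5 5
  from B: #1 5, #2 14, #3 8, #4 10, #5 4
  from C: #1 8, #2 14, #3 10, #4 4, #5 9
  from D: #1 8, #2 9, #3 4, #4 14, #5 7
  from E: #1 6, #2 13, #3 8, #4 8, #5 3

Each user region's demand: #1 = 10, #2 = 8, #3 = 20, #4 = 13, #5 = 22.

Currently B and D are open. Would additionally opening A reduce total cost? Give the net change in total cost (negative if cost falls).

Yes — net change −68 (cost falls by 68).

Current service cost with {B, D}: 420.
Adding A: each user region re-picks its cheapest; new service cost 315, saving 105.
Extra fixed cost: 37. Net change = 37 − 105 = -68.
(Totals: 605 → 537.)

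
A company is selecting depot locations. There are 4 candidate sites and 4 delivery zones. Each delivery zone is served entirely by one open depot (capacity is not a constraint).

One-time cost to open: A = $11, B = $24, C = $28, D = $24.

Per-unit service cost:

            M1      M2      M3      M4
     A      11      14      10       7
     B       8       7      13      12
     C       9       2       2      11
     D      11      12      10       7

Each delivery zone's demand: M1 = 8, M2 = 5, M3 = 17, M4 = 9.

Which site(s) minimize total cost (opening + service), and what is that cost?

Open A and C; minimum total cost 218.

For any fixed open set, each delivery zone goes to its cheapest open site; total = fixed + service.
{A, C}: M1→C 9·8=72, M2→C 2·5=10, M3→C 2·17=34, M4→A 7·9=63. Service 179; fixed 39; total 218.
{C, D}: service 179 + fixed 52 = 231
{A, B, C}: M1→B 8·8=64, M2→C 2·5=10, M3→C 2·17=34, M4→A 7·9=63. Service 171; fixed 63; total 234.
{A, B, C, D}: service 171 + fixed 87 = 258
No other subset beats 218.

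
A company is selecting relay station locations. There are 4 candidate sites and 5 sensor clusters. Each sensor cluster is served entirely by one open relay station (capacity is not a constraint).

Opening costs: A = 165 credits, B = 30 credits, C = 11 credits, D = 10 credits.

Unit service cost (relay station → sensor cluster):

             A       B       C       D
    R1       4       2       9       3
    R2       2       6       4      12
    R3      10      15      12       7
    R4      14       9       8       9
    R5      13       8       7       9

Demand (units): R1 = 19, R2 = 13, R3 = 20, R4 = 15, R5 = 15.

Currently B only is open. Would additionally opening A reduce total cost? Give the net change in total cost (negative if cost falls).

No — net change +13 (cost rises by 13).

Current service cost with {B}: 671.
Adding A: each sensor cluster re-picks its cheapest; new service cost 519, saving 152.
Extra fixed cost: 165. Net change = 165 − 152 = 13.
(Totals: 701 → 714.)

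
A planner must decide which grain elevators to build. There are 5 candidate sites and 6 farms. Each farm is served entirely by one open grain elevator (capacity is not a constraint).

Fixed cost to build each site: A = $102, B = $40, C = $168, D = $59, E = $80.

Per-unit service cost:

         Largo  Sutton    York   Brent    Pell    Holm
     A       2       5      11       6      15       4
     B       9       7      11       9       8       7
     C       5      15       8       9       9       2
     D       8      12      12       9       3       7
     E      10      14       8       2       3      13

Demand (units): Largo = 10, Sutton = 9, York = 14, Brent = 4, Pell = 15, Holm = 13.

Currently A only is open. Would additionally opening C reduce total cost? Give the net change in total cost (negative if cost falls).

No — net change +10 (cost rises by 10).

Current service cost with {A}: 520.
Adding C: each farm re-picks its cheapest; new service cost 362, saving 158.
Extra fixed cost: 168. Net change = 168 − 158 = 10.
(Totals: 622 → 632.)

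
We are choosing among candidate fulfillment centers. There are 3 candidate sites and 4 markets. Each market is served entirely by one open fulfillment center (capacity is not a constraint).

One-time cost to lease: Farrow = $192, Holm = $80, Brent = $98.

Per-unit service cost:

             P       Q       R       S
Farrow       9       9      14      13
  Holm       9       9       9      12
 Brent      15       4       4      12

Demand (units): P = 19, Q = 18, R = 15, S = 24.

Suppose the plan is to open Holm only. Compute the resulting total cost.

Total cost: 836

Each market is assigned to its cheapest site among the open ones.
{Holm}: P→Holm 9·19=171, Q→Holm 9·18=162, R→Holm 9·15=135, S→Holm 12·24=288. Service 756; fixed 80; total 836.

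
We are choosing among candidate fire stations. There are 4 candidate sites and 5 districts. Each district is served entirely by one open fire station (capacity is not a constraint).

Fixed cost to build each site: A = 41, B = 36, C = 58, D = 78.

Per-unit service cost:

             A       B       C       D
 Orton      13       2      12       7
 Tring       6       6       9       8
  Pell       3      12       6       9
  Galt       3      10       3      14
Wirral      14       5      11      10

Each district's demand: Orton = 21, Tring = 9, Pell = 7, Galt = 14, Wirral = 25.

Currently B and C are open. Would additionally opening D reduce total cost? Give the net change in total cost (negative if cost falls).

No — net change +78 (cost rises by 78).

Current service cost with {B, C}: 305.
Adding D: each district re-picks its cheapest; new service cost 305, saving 0.
Extra fixed cost: 78. Net change = 78 − 0 = 78.
(Totals: 399 → 477.)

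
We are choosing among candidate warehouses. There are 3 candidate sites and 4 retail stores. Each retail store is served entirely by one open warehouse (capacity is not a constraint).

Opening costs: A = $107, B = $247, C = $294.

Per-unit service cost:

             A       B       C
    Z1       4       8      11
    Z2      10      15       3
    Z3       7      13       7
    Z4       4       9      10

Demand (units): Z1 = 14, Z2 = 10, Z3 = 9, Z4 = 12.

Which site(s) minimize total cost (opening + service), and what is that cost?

Open A only; minimum total cost 374.

For any fixed open set, each retail store goes to its cheapest open site; total = fixed + service.
{A}: Z1→A 4·14=56, Z2→A 10·10=100, Z3→A 7·9=63, Z4→A 4·12=48. Service 267; fixed 107; total 374.
{A, C}: service 197 + fixed 401 = 598
{A, B}: Z1→A 4·14=56, Z2→A 10·10=100, Z3→A 7·9=63, Z4→A 4·12=48. Service 267; fixed 354; total 621.
{A, B, C}: Z1→A 4·14=56, Z2→C 3·10=30, Z3→A 7·9=63, Z4→A 4·12=48. Service 197; fixed 648; total 845.
No other subset beats 374.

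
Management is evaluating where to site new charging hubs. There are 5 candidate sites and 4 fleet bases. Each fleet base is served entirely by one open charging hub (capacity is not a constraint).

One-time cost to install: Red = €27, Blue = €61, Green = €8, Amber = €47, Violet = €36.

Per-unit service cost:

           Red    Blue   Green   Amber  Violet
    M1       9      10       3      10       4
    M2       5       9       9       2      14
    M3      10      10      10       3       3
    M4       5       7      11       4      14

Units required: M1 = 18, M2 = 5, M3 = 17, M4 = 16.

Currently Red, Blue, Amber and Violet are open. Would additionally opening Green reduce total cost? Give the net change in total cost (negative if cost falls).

Current service cost with {Red, Blue, Amber, Violet}: 197.
Adding Green: each fleet base re-picks its cheapest; new service cost 179, saving 18.
Extra fixed cost: 8. Net change = 8 − 18 = -10.
(Totals: 368 → 358.)

Yes — net change −10 (cost falls by 10).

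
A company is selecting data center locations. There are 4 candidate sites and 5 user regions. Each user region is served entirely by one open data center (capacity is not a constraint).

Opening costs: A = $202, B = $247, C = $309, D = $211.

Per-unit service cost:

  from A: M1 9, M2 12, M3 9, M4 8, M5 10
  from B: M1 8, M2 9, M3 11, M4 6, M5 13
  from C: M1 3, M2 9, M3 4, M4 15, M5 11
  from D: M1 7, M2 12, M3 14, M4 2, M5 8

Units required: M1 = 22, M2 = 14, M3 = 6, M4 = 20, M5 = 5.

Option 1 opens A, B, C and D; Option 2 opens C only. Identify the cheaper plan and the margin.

Option 2 is cheaper by 385.

Option 1: {A, B, C, D}: M1→C 3·22=66, M2→B 9·14=126, M3→C 4·6=24, M4→D 2·20=40, M5→D 8·5=40. Service 296; fixed 969; total 1265.
Option 2: {C}: M1→C 3·22=66, M2→C 9·14=126, M3→C 4·6=24, M4→C 15·20=300, M5→C 11·5=55. Service 571; fixed 309; total 880.
Difference: |1265 − 880| = 385.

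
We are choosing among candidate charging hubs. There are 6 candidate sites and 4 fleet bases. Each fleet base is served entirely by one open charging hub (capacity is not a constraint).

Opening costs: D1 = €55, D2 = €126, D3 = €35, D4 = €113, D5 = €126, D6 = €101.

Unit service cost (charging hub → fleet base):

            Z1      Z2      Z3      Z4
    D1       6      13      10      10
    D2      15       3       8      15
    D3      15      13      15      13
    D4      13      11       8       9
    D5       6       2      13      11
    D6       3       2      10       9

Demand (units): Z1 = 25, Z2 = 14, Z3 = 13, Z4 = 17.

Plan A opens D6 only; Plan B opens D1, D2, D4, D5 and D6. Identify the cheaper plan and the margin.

Plan A is cheaper by 394.

Plan A: {D6}: Z1→D6 3·25=75, Z2→D6 2·14=28, Z3→D6 10·13=130, Z4→D6 9·17=153. Service 386; fixed 101; total 487.
Plan B: {D1, D2, D4, D5, D6}: Z1→D6 3·25=75, Z2→D5 2·14=28, Z3→D2 8·13=104, Z4→D4 9·17=153. Service 360; fixed 521; total 881.
Difference: |487 − 881| = 394.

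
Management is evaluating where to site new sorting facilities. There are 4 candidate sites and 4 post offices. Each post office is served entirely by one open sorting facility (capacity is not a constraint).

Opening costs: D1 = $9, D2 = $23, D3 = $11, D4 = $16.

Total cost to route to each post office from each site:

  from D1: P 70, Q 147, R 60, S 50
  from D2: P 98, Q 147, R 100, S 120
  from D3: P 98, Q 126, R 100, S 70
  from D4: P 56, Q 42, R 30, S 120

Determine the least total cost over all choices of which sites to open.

For any fixed open set, each post office goes to its cheapest open site; total = fixed + service.
{D1, D4}: P→D4 56, Q→D4 42, R→D4 30, S→D1 50. Service 178; fixed 25; total 203.
{D1, D3, D4}: service 178 + fixed 36 = 214
{D3, D4}: P→D4 56, Q→D4 42, R→D4 30, S→D3 70. Service 198; fixed 27; total 225.
{D1, D2, D3, D4}: service 178 + fixed 59 = 237
(All 15 nonempty subsets were checked; D1 and D4 is lowest.)

Minimum total cost: 203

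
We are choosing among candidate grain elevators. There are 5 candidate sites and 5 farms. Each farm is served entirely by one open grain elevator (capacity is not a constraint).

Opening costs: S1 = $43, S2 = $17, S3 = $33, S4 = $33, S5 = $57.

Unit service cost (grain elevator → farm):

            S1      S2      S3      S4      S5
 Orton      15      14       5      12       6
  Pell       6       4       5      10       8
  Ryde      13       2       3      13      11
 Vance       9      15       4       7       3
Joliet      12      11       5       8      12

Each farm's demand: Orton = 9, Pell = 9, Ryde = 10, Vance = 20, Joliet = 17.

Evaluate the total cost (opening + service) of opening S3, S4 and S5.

Each farm is assigned to its cheapest site among the open ones.
{S3, S4, S5}: Orton→S3 5·9=45, Pell→S3 5·9=45, Ryde→S3 3·10=30, Vance→S5 3·20=60, Joliet→S3 5·17=85. Service 265; fixed 123; total 388.

Total cost: 388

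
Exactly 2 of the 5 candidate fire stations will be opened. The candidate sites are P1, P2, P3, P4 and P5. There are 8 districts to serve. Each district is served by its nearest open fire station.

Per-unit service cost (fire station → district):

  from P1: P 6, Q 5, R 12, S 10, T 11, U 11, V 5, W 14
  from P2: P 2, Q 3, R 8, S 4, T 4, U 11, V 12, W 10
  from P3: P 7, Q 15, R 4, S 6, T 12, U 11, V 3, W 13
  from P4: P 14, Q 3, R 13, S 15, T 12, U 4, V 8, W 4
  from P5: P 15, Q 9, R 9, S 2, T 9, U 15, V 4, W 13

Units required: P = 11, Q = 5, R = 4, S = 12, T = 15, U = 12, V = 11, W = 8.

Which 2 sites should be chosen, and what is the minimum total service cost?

Choose P2 and P4; total service cost 345.

With exactly 2 open, each district uses its cheapest among the chosen.
{P2, P4}: P→P2 2·11=22, Q→P2 3·5=15, R→P2 8·4=32, S→P2 4·12=48, T→P2 4·15=60, U→P4 4·12=48, V→P4 8·11=88, W→P4 4·8=32. Service cost 345.
{P2, P3}: service cost 406
{P2, P5}: service cost 409
Among all 10 size-2 choices, {P2, P4} is lowest.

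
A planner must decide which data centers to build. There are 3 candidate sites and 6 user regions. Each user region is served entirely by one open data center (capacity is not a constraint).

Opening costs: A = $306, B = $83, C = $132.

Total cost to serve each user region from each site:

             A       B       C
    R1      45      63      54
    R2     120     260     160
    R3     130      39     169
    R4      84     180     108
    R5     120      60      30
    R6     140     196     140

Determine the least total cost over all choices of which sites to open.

Minimum total cost: 746

For any fixed open set, each user region goes to its cheapest open site; total = fixed + service.
{B, C}: R1→C 54, R2→C 160, R3→B 39, R4→C 108, R5→C 30, R6→C 140. Service 531; fixed 215; total 746.
{C}: service 661 + fixed 132 = 793
{A, B}: R1→A 45, R2→A 120, R3→B 39, R4→A 84, R5→B 60, R6→A 140. Service 488; fixed 389; total 877.
{A, B, C}: service 458 + fixed 521 = 979
(All 7 nonempty subsets were checked; B and C is lowest.)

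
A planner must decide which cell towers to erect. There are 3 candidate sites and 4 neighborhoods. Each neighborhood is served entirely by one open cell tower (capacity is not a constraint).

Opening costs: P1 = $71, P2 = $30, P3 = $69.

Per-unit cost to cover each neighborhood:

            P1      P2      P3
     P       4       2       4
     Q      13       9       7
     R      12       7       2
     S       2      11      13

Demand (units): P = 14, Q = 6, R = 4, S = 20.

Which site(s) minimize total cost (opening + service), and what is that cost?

Open P1 and P2; minimum total cost 251.

For any fixed open set, each neighborhood goes to its cheapest open site; total = fixed + service.
{P1, P2}: P→P2 2·14=28, Q→P2 9·6=54, R→P2 7·4=28, S→P1 2·20=40. Service 150; fixed 101; total 251.
{P1, P3}: service 146 + fixed 140 = 286
{P1, P2, P3}: P→P2 2·14=28, Q→P3 7·6=42, R→P3 2·4=8, S→P1 2·20=40. Service 118; fixed 170; total 288.
{P2}: service 330 + fixed 30 = 360
No other subset beats 251.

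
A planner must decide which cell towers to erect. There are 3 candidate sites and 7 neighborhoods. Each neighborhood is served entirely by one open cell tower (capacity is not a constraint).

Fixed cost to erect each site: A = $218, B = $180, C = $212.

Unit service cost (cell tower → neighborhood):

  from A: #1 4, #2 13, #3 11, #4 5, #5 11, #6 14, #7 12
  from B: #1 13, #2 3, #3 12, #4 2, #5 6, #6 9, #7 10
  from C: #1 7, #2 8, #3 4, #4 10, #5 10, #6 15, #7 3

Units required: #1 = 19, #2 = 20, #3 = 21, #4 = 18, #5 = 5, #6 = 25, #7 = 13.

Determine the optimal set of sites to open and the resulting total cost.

Open B and C; minimum total cost 999.

For any fixed open set, each neighborhood goes to its cheapest open site; total = fixed + service.
{B, C}: #1→C 7·19=133, #2→B 3·20=60, #3→C 4·21=84, #4→B 2·18=36, #5→B 6·5=30, #6→B 9·25=225, #7→C 3·13=39. Service 607; fixed 392; total 999.
{A, B, C}: service 550 + fixed 610 = 1160
{B}: service 980 + fixed 180 = 1160
(All 7 nonempty subsets were checked; B and C is lowest.)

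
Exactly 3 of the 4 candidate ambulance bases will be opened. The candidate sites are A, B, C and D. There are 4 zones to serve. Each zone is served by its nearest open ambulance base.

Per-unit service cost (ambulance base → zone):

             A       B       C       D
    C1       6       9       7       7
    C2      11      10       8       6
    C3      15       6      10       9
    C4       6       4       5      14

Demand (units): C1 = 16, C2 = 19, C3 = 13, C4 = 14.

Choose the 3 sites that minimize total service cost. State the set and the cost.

With exactly 3 open, each zone uses its cheapest among the chosen.
{A, B, D}: C1→A 6·16=96, C2→D 6·19=114, C3→B 6·13=78, C4→B 4·14=56. Service cost 344.
{B, C, D}: service cost 360
{A, B, C}: service cost 382
Among all 4 size-3 choices, {A, B, D} is lowest.

Choose A, B and D; total service cost 344.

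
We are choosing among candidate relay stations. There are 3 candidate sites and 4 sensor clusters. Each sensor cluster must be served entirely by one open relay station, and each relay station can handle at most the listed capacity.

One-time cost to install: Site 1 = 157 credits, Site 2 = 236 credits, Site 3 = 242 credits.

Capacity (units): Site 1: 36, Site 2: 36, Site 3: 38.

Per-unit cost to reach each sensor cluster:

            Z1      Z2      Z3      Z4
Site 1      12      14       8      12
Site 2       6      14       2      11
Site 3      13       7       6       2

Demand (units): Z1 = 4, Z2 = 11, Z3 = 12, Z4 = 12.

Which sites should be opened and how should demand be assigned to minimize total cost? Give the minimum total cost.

Minimum total cost: 620

Open {Site 1, Site 3}: Z1→Site 1 12·4=48, Z2→Site 3 7·11=77, Z3→Site 3 6·12=72, Z4→Site 3 2·12=24.
Loads: Site 1 carries 4/36, Site 3 carries 35/38. Service 221; fixed 399; total 620.
Next best feasible plan costs 627.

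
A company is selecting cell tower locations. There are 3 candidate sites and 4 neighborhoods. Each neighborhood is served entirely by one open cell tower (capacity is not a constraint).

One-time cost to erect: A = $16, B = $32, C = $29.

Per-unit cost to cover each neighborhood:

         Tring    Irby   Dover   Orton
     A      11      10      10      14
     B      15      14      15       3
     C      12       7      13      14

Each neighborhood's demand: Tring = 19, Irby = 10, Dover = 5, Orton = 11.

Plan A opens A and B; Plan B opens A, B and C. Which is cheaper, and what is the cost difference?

Plan A: {A, B}: Tring→A 11·19=209, Irby→A 10·10=100, Dover→A 10·5=50, Orton→B 3·11=33. Service 392; fixed 48; total 440.
Plan B: {A, B, C}: Tring→A 11·19=209, Irby→C 7·10=70, Dover→A 10·5=50, Orton→B 3·11=33. Service 362; fixed 77; total 439.
Difference: |440 − 439| = 1.

Plan B is cheaper by 1.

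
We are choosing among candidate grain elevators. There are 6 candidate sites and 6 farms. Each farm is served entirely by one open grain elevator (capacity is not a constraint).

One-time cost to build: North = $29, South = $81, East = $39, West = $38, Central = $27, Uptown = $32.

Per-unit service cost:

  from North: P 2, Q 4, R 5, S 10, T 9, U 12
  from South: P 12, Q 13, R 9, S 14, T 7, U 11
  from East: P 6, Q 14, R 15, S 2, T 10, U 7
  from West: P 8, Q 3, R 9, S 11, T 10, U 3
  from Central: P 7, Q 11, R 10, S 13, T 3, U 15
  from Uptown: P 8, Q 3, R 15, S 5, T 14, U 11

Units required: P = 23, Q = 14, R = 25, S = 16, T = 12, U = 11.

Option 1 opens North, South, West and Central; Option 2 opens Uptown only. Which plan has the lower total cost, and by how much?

Option 1: {North, South, West, Central}: P→North 2·23=46, Q→West 3·14=42, R→North 5·25=125, S→North 10·16=160, T→Central 3·12=36, U→West 3·11=33. Service 442; fixed 175; total 617.
Option 2: {Uptown}: P→Uptown 8·23=184, Q→Uptown 3·14=42, R→Uptown 15·25=375, S→Uptown 5·16=80, T→Uptown 14·12=168, U→Uptown 11·11=121. Service 970; fixed 32; total 1002.
Difference: |617 − 1002| = 385.

Option 1 is cheaper by 385.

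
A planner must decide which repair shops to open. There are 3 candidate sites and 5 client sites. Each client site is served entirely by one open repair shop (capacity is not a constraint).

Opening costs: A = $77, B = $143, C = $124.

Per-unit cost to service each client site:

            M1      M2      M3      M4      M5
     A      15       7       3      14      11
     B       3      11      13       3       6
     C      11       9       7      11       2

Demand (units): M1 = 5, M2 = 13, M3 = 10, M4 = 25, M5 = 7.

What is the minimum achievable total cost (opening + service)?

Minimum total cost: 473

For any fixed open set, each client site goes to its cheapest open site; total = fixed + service.
{A, B}: M1→B 3·5=15, M2→A 7·13=91, M3→A 3·10=30, M4→B 3·25=75, M5→B 6·7=42. Service 253; fixed 220; total 473.
{B}: service 405 + fixed 143 = 548
{B, C}: M1→B 3·5=15, M2→C 9·13=117, M3→C 7·10=70, M4→B 3·25=75, M5→C 2·7=14. Service 291; fixed 267; total 558.
{A, B, C}: M1→B 3·5=15, M2→A 7·13=91, M3→A 3·10=30, M4→B 3·25=75, M5→C 2·7=14. Service 225; fixed 344; total 569.
(All 7 nonempty subsets were checked; A and B is lowest.)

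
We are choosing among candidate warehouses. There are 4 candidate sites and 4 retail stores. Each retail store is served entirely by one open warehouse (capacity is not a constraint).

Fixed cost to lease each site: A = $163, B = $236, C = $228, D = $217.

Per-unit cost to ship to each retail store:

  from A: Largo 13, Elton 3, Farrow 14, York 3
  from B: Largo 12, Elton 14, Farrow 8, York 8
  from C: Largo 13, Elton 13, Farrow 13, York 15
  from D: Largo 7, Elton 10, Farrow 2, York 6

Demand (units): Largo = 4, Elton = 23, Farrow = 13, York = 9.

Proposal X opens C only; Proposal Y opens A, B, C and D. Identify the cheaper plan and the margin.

Proposal X is cheaper by 111.

Proposal X: {C}: Largo→C 13·4=52, Elton→C 13·23=299, Farrow→C 13·13=169, York→C 15·9=135. Service 655; fixed 228; total 883.
Proposal Y: {A, B, C, D}: Largo→D 7·4=28, Elton→A 3·23=69, Farrow→D 2·13=26, York→A 3·9=27. Service 150; fixed 844; total 994.
Difference: |883 − 994| = 111.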